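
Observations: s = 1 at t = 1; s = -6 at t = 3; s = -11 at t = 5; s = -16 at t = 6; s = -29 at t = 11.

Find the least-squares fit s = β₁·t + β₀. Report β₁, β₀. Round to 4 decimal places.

β₁ = -2.9894, β₀ = 3.3451

Compute the Gram sums: Σt·t = 192, Σt = 26, Σ1 = 5.
And Σt·s = -487, Σs = -61.
Normal equations: [[192, 26]; [26, 5]]·[β₁, β₀]ᵀ = [-487, -61]ᵀ.
Eliminating β₀: 5·(row 1) − 26·(row 2) gives 284·β₁ = 5·(-487) − 26·(-61) = -849, so β₁ = -849/284.
Then β₀ = ((-61) − 26·(-849/284))/5 = 475/142.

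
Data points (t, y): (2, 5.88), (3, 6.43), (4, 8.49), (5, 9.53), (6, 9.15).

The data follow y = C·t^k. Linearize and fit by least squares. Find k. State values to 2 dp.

With ln yᵢ as the transformed response and ln tᵢ as the regressor:
AᵀA = [[9.4099, 6.5793]; [6.5793, 5]], rhs = [13.8325, 10.2396]ᵀ  (here Σln t = 6.5793, Σ(ln t)² = 9.4099, Σln y = 10.2396, Σln t·ln y = 13.8325).
Solving (det = 3.7630): k = 0.47657, ln C = 1.42083.

k = 0.48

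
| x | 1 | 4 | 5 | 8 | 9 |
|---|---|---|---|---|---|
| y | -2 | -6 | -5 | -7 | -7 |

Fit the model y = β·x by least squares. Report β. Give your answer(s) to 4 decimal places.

Forming MᵀM = [[187]] and Mᵀy = [-170]ᵀ gives MᵀM·[β]ᵀ = Mᵀy.
β = (-170)/187 = -0.909091.

β = -0.9091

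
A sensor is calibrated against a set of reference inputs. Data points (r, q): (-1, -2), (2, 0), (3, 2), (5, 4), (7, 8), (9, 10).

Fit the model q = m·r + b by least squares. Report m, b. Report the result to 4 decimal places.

m = 1.2699, b = -1.6247

Normal-equation sums: Σr·r = 169, Σr = 25, Σ1 = 6.
And Σr·q = 174, Σq = 22.
Normal equations: [[169, 25]; [25, 6]]·[m, b]ᵀ = [174, 22]ᵀ.
det = 169·6 − 25² = 389.
m = (174·6 − 25·22)/389 = 494/389; b = (169·22 − 25·174)/389 = -632/389.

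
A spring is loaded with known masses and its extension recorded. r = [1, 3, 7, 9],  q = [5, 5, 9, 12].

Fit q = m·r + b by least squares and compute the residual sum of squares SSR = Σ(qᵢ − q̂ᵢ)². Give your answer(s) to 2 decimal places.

SSR = 2.35

With design matrix M, MᵀM = [[140, 20]; [20, 4]] and Mᵀq = [191, 31]ᵀ.
Determinant 140·4 − 20² = 160.
m = (191·4 − 20·31)/160 = 9/10; b = (140·31 − 20·191)/160 = 13/4.
Residuals: 17/20, -19/20, -11/20, 13/20; SSR = 47/20.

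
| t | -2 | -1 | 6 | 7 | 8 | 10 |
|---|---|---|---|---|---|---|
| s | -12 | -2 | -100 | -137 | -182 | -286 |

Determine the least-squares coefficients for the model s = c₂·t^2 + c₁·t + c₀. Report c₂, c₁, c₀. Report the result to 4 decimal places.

Setting ∂/∂c₂ … = 0 gives: 17810·c₂ + 2062·c₁ + 254·c₀ = -50611;  2062·c₂ + 254·c₁ + 28·c₀ = -5849;  254·c₂ + 28·c₁ + 6·c₀ = -719.
Row-reducing yields c₂ = -30193/10186, c₁ = 21663/25465, c₀ = 42776/25465.

c₂ = -2.9642, c₁ = 0.8507, c₀ = 1.6798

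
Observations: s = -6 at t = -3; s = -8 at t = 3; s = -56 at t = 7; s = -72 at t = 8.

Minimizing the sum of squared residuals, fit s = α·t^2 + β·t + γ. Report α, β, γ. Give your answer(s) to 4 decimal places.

AᵀA·[α, β, γ]ᵀ = Aᵀs reads: 6659·α + 855·β + 131·γ = -7478;  855·α + 131·β + 15·γ = -974;  131·α + 15·β + 4·γ = -142.
Inverting the 3×3 Gram matrix, [α, β, γ]ᵀ = [-5076/4475, -346/895, 13864/4475]ᵀ.

α = -1.1343, β = -0.3866, γ = 3.0981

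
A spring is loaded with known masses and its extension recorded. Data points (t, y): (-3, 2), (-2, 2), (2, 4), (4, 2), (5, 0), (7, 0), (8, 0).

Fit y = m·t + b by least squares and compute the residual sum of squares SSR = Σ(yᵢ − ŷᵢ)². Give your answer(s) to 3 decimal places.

SSR = 8.381

The normal system XᵀX·[m, b]ᵀ = Xᵀy is [[171, 21]; [21, 7]]·[m, b]ᵀ = [6, 10]ᵀ.
det = 171·7 − 21² = 756.
m = (6·7 − 21·10)/756 = -2/9; b = (171·10 − 21·6)/756 = 44/21.
Residuals: -16/21, -34/63, 148/63, 50/63, -62/63, -34/63, -20/63; SSR = 176/21.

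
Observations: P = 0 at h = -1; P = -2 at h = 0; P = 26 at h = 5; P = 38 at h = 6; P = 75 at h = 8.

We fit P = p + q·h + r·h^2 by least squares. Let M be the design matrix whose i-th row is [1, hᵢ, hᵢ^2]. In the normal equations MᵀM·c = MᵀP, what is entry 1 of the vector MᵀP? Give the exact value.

Entry 1 ↔ basis 1, so (MᵀP)_{1} = Σᵢ Pᵢ = (1)·(0) + (1)·(-2) + (1)·(26) + (1)·(38) + (1)·(75) = 137.

137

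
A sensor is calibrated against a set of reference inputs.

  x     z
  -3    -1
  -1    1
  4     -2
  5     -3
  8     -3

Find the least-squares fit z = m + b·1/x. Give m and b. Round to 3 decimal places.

m = -2.057, b = -3.011

Normal-equation sums: Σ1 = 5, Σ1/x = -91/120, Σ1/x·1/x = 17701/14400.
Right-hand side: Σz = -8, Σ1/x·z = -257/120.
So MᵀM·[m, b]ᵀ = Mᵀz: [[5, -91/120]; [-91/120, 17701/14400]]·[m, b]ᵀ = [-8, -257/120]ᵀ.
Eliminating b: (17701/14400)·(row 1) − (-91/120)·(row 2) gives (2507/450)·m = (17701/14400)·(-8) − (-91/120)·(-257/120) = -32999/2880, so m = -164995/80224.
Then b = ((-257/120) − (-91/120)·(-164995/80224))/(17701/14400) = -30195/10028.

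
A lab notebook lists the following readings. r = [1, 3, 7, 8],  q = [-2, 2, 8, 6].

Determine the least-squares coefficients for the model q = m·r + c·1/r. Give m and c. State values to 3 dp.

m = 0.972, c = -2.903

Normal-equation sums: Σr·r = 123, Σr·1/r = 4, Σ1/r·1/r = 32377/28224.
And Σr·q = 108, Σ1/r·q = 47/84.
So AᵀA·[m, c]ᵀ = Aᵀq: [[123, 4]; [4, 32377/28224]]·[m, c]ᵀ = [108, 47/84]ᵀ.
Δ = 123·(32377/28224) − 4² = 1176929/9408.
m = (108·(32377/28224) − 4·(47/84))/(1176929/9408) = 1144516/1176929; c = (123·(47/84) − 4·108)/(1176929/9408) = -3416784/1176929.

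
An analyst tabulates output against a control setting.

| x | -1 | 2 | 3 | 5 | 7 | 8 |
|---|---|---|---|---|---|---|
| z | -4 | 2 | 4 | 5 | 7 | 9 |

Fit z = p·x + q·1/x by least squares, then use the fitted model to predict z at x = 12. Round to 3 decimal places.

ẑ = 12.160

With design matrix M, MᵀM = [[152, 6]; [6, 1014049/705600]] and Mᵀz = [166, 227/24]ᵀ.
Determinant 152·(1014049/705600) − 6² = 16091731/88200.
p = (166·(1014049/705600) − 6·(227/24))/(16091731/88200) = 64144667/64366924; q = (152·(227/24) − 6·166)/(16091731/88200) = 38955000/16091731.
At x = 12: ẑ = (64144667/64366924)·(12) + (38955000/16091731)·(1/12) = 195680251/16091731.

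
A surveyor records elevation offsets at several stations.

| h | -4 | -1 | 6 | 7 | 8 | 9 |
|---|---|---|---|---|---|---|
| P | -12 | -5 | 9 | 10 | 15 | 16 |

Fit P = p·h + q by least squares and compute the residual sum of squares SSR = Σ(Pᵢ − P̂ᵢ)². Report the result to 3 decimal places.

Normal-equation sums: Σh·h = 247, Σh = 25, Σ1 = 6.
Right-hand side: Σh·P = 441, ΣP = 33.
Δ = 247·6 − 25² = 857.
p = (441·6 − 25·33)/857 = 1821/857; q = (247·33 − 25·441)/857 = -2874/857.
Residuals: -126/857, 410/857, -339/857, -1303/857, 1161/857, 197/857; SSR = 3948/857.

SSR = 4.607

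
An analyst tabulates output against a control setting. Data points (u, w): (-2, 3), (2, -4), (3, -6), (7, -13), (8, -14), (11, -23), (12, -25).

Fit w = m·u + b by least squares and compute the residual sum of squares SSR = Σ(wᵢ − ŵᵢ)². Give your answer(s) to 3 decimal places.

Forming AᵀA = [[395, 41]; [41, 7]] and Aᵀw = [-788, -82]ᵀ gives AᵀA·[m, b]ᵀ = Aᵀw.
det = 395·7 − 41² = 1084.
m = ((-788)·7 − 41·(-82))/1084 = -1077/542; b = (395·(-82) − 41·(-788))/1084 = -41/542.
Residuals: -487/542, 27/542, 10/271, 267/271, 1069/542, -289/271, -585/542; SSR = 2161/271.

SSR = 7.974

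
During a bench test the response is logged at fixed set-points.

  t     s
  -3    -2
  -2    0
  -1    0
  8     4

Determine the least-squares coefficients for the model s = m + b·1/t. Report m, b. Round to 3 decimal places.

m = 1.834, b = 3.123

Entries of AᵀA: Σ1 = 4, Σ1/t = -41/24, Σ1/t·1/t = 793/576.
For Aᵀs: Σs = 2, Σ1/t·s = 7/6.
So AᵀA·[m, b]ᵀ = Aᵀs: [[4, -41/24]; [-41/24, 793/576]]·[m, b]ᵀ = [2, 7/6]ᵀ.
det = 4·(793/576) − (-41/24)² = 497/192.
m = (2·(793/576) − (-41/24)·(7/6))/(497/192) = 2734/1491; b = (4·(7/6) − (-41/24)·2)/(497/192) = 1552/497.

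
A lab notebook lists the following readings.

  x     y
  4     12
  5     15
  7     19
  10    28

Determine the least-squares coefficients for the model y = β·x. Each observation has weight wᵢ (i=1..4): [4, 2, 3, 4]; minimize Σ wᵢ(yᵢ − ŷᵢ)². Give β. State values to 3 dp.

Normal-equation sums: Σwᵢ·x·x = 661.
For MᵀWy: Σwᵢ·x·y = 1861.
Hence β = 1861 / 661 ≈ 2.81543.

β = 2.815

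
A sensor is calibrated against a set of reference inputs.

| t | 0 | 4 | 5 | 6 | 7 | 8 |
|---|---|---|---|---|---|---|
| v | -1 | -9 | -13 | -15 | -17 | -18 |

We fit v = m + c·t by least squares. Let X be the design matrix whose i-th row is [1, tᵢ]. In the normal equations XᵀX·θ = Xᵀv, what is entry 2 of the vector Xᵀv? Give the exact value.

-454

Entry 2 ↔ basis t, so (Xᵀv)_{2} = Σᵢ (t)·vᵢ = (0)·(-1) + (4)·(-9) + (5)·(-13) + (6)·(-15) + (7)·(-17) + (8)·(-18) = -454.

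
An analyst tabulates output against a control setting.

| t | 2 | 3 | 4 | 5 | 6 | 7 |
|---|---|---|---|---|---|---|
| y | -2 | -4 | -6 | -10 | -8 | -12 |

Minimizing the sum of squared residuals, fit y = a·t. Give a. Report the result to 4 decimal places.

a = -1.5971

The normal equations are: 139·a = -222.
(Σt·t = 139, Σt·y = -222.)
Hence a = -222 / 139 ≈ -1.59712.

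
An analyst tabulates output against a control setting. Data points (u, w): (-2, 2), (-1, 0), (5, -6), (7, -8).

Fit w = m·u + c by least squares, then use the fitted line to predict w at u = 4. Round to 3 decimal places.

ŵ = -4.877

Sums needed: Σu·u = 79, Σu = 9, Σ1 = 4.
For Mᵀw: Σu·w = -90, Σw = -12.
So MᵀM·[m, c]ᵀ = Mᵀw: [[79, 9]; [9, 4]]·[m, c]ᵀ = [-90, -12]ᵀ.
Δ = 79·4 − 9² = 235.
m = ((-90)·4 − 9·(-12))/235 = -252/235; c = (79·(-12) − 9·(-90))/235 = -138/235.
At u = 4: ŵ = (-252/235)·(4) + (-138/235)·(1) = -1146/235.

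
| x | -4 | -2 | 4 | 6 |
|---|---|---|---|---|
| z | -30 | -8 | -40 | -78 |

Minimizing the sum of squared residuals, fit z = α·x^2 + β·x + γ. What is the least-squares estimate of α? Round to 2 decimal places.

MᵀM·[α, β, γ]ᵀ = Mᵀz reads: 1824·α + 208·β + 72·γ = -3960;  208·α + 72·β + 4·γ = -492;  72·α + 4·β + 4·γ = -156.
(Σx^2·x^2 = 1824, Σx^2·x = 208, Σx^2 = 72, Σx·x = 72, Σx = 4, Σ1 = 4, Σx^2·z = -3960, Σx·z = -492, Σz = -156.)
Row-reducing yields α = -15/8, β = -81/68, γ = -69/17.

α = -1.88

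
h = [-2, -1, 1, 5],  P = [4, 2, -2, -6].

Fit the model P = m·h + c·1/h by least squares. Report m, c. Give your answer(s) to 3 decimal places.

The normal system AᵀA·[m, c]ᵀ = AᵀP is [[31, 4]; [4, 229/100]]·[m, c]ᵀ = [-42, -36/5]ᵀ.
det = 31·(229/100) − 4² = 5499/100.
m = ((-42)·(229/100) − 4·(-36/5))/(5499/100) = -2246/1833; c = (31·(-36/5) − 4·(-42))/(5499/100) = -1840/1833.

m = -1.225, c = -1.004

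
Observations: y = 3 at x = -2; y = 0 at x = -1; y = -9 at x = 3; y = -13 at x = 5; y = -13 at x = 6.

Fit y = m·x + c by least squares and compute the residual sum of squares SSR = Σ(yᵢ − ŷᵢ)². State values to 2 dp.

MᵀM·[m, c]ᵀ = Mᵀy reads: 75·m + 11·c = -176;  11·m + 5·c = -32.
(Σx·x = 75, Σx = 11, Σ1 = 5, Σx·y = -176, Σy = -32.)
Determinant 75·5 − 11² = 254.
m = ((-176)·5 − 11·(-32))/254 = -264/127; c = (75·(-32) − 11·(-176))/254 = -232/127.
Residuals: 85/127, -32/127, -119/127, -99/127, 165/127; SSR = 468/127.

SSR = 3.69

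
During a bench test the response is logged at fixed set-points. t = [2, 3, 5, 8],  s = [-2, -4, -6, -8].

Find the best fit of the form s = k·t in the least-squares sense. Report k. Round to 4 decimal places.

k = -1.0784

XᵀX·[k]ᵀ = Xᵀs reads: 102·k = -110.
(Σt·t = 102, Σt·s = -110.)
k = (-110)/102 = -1.07843.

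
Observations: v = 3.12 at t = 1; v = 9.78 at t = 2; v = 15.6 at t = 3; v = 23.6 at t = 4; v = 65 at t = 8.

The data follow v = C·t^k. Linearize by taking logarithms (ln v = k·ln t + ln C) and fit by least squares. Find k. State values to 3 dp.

k = 1.441

With ln vᵢ as the transformed response and ln tᵢ as the regressor:
XᵀX = [[7.9333, 5.2575]; [5.2575, 5]], rhs = [17.6616, 13.5011]ᵀ  (here Σln t = 5.2575, Σ(ln t)² = 7.9333, Σln v = 13.5011, Σln t·ln v = 17.6616).
Δ = 7.9333·5 − (5.2575)² = 12.0252; k = (17.6616·5 − 5.2575·13.5011)/12.0252 = 1.44082, ln C = (7.9333·13.5011 − 5.2575·17.6616)/12.0252 = 1.18519.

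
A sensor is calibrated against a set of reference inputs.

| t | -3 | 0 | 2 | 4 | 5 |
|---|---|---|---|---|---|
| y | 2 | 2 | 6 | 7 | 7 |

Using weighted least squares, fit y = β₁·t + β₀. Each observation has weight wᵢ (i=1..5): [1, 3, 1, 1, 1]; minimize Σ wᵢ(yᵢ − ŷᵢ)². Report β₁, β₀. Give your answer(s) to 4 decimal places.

β₁ = 0.8248, β₀ = 3.0573

Forming XᵀWX = [[54, 8]; [8, 7]] and XᵀWy = [69, 28]ᵀ gives XᵀWX·[β₁, β₀]ᵀ = XᵀWy.
Eliminating β₀: 7·(row 1) − 8·(row 2) gives 314·β₁ = 7·69 − 8·28 = 259, so β₁ = 259/314.
Then β₀ = (28 − 8·(259/314))/7 = 480/157.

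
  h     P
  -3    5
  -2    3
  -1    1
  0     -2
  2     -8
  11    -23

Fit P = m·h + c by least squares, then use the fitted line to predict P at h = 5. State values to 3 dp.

With design matrix M, MᵀM = [[139, 7]; [7, 6]] and MᵀP = [-291, -24]ᵀ.
Δ = 139·6 − 7² = 785.
m = ((-291)·6 − 7·(-24))/785 = -1578/785; c = (139·(-24) − 7·(-291))/785 = -1299/785.
At h = 5: P̂ = (-1578/785)·(5) + (-1299/785)·(1) = -9189/785.

P̂ = -11.706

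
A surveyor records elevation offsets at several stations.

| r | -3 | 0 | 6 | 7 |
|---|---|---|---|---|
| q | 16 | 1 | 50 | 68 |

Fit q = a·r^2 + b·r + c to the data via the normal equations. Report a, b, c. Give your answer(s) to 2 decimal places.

a = 1.45, b = -0.60, c = 1.07

Normal-equation sums: Σr^2·r^2 = 3778, Σr^2·r = 532, Σr^2 = 94, Σr·r = 94, Σr = 10, Σ1 = 4.
And Σr^2·q = 5276, Σr·q = 728, Σq = 135.
Normal equations: [[3778, 532, 94]; [532, 94, 10]; [94, 10, 4]]·[a, b, c]ᵀ = [5276, 728, 135]ᵀ.
Row-reducing yields a = 9721/6684, b = -4015/6684, c = 2393/2228.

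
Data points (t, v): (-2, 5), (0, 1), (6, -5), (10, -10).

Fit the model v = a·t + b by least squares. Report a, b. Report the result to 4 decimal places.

a = -1.1923, b = 1.9231

Forming AᵀA = [[140, 14]; [14, 4]] and Aᵀv = [-140, -9]ᵀ gives AᵀA·[a, b]ᵀ = Aᵀv.
Eliminating b: 4·(row 1) − 14·(row 2) gives 364·a = 4·(-140) − 14·(-9) = -434, so a = -31/26.
Then b = ((-9) − 14·(-31/26))/4 = 25/13.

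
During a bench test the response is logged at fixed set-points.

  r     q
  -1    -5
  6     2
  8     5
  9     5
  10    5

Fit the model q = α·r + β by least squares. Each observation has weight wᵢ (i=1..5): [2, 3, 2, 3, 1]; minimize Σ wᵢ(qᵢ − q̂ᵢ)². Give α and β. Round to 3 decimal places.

Compute the Gram sums: Σwᵢ·r·r = 581, Σwᵢ·r = 69, Σwᵢ·1 = 11.
Right-hand side: Σwᵢ·r·q = 311, Σwᵢ·q = 26.
Eliminating β: 11·(row 1) − 69·(row 2) gives 1630·α = 11·311 − 69·26 = 1627, so α = 1627/1630.
Then β = (26 − 69·(1627/1630))/11 = -6353/1630.

α = 0.998, β = -3.898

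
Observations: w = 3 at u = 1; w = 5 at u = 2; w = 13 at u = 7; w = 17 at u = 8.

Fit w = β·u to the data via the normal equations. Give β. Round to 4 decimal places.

β = 2.0339

MᵀM·[β]ᵀ = Mᵀw reads: 118·β = 240.
(Σu·u = 118, Σu·w = 240.)
Hence β = 240 / 118 ≈ 2.0339.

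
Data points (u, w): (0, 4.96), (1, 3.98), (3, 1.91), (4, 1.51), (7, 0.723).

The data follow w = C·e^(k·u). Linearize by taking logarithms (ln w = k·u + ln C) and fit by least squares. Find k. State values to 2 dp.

Let Y = ln w. Fitting Y = k·u + ln C by least squares:
Σu = 15.0000, Σ(u)² = 75.0000, Σln w = 3.7176, Σu·ln w = 2.7006.
Equations: 75.0000·k + 15.0000·ln C = 2.7006;  15.0000·k + 5·ln C = 3.7176.
Δ = 75.0000·5 − (15.0000)² = 150.0000; k = (2.7006·5 − 15.0000·3.7176)/150.0000 = -0.28174, ln C = (75.0000·3.7176 − 15.0000·2.7006)/150.0000 = 1.58872.

k = -0.28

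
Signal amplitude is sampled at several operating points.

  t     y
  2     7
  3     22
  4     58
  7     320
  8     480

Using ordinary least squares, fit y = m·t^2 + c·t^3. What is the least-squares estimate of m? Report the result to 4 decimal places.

m = -0.3298

Sums needed: Σt^2·t^2 = 6850, Σt^2·t^3 = 50874, Σt^3·t^3 = 384682.
And Σt^2·y = 47554, Σt^3·y = 359882.
Normal equations: [[6850, 50874]; [50874, 384682]]·[m, c]ᵀ = [47554, 359882]ᵀ.
det = 6850·384682 − 50874² = 46907824.
m = (47554·384682 − 50874·359882)/46907824 = -966815/2931739; c = (6850·359882 − 50874·47554)/46907824 = 2870594/2931739.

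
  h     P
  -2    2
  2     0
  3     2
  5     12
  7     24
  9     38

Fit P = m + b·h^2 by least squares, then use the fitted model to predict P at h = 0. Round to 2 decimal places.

Compute the Gram sums: Σ1 = 6, Σh^2 = 172, Σh^2·h^2 = 9700.
And ΣP = 78, Σh^2·P = 4580.
Normal equations: [[6, 172]; [172, 9700]]·[m, b]ᵀ = [78, 4580]ᵀ.
Δ = 6·9700 − 172² = 28616.
m = (78·9700 − 172·4580)/28616 = -3895/3577; b = (6·4580 − 172·78)/28616 = 1758/3577.
At h = 0: P̂ = (-3895/3577)·(1) + (1758/3577)·(0) = -3895/3577.

P̂ = -1.09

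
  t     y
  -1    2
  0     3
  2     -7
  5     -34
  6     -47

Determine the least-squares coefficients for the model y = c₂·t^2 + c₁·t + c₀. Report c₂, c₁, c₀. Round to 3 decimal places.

Sums needed: Σt^2·t^2 = 1938, Σt^2·t = 348, Σt^2 = 66, Σt·t = 66, Σt = 12, Σ1 = 5.
Moment sums: Σt^2·y = -2568, Σt·y = -468, Σy = -83.
XᵀX·[c₂, c₁, c₀]ᵀ = Xᵀy becomes [[1938, 348, 66]; [348, 66, 12]; [66, 12, 5]]·[c₂, c₁, c₀]ᵀ = [-2568, -468, -83]ᵀ.
Row-reducing yields c₂ = -529/519, c₁ = -1054/519, c₀ = 299/173.

c₂ = -1.019, c₁ = -2.031, c₀ = 1.728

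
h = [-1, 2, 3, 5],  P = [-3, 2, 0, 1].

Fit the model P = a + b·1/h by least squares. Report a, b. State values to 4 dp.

a = -0.0250, b = 2.9982

The normal system XᵀX·[a, b]ᵀ = XᵀP is [[4, 1/30]; [1/30, 1261/900]]·[a, b]ᵀ = [0, 21/5]ᵀ.
Δ = 4·(1261/900) − (1/30)² = 1681/300.
a = (0·(1261/900) − (1/30)·(21/5))/(1681/300) = -42/1681; b = (4·(21/5) − (1/30)·0)/(1681/300) = 5040/1681.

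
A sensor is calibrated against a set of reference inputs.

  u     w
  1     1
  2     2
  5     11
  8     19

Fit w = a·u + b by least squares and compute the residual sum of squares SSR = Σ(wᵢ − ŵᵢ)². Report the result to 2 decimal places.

SSR = 1.42

Normal-equation sums: Σu·u = 94, Σu = 16, Σ1 = 4.
And Σu·w = 212, Σw = 33.
Normal equations: [[94, 16]; [16, 4]]·[a, b]ᵀ = [212, 33]ᵀ.
Δ = 94·4 − 16² = 120.
a = (212·4 − 16·33)/120 = 8/3; b = (94·33 − 16·212)/120 = -29/12.
Residuals: 3/4, -11/12, 1/12, 1/12; SSR = 17/12.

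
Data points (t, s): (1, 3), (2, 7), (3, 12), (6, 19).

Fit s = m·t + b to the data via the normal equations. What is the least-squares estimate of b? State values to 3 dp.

Normal-equation sums: Σt·t = 50, Σt = 12, Σ1 = 4.
Moment sums: Σt·s = 167, Σs = 41.
XᵀX·[m, b]ᵀ = Xᵀs becomes [[50, 12]; [12, 4]]·[m, b]ᵀ = [167, 41]ᵀ.
Δ = 50·4 − 12² = 56.
m = (167·4 − 12·41)/56 = 22/7; b = (50·41 − 12·167)/56 = 23/28.

b = 0.821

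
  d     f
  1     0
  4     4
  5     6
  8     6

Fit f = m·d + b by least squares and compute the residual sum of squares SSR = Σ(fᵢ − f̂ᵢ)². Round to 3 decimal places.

From the data, Σd·d = 106, Σd = 18, Σ1 = 4.
For Mᵀf: Σd·f = 94, Σf = 16.
Δ = 106·4 − 18² = 100.
m = (94·4 − 18·16)/100 = 22/25; b = (106·16 − 18·94)/100 = 1/25.
Residuals: -23/25, 11/25, 39/25, -27/25; SSR = 116/25.

SSR = 4.640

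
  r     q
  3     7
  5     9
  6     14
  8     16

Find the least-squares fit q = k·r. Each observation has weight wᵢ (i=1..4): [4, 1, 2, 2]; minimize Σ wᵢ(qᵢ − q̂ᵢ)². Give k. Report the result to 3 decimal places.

Normal-equation sums: Σwᵢ·r·r = 261.
Right-hand side: Σwᵢ·r·q = 553.
So AᵀWA·[k]ᵀ = AᵀWq: [[261]]·[k]ᵀ = [553]ᵀ.
k = 553/261 = 2.11877.

k = 2.119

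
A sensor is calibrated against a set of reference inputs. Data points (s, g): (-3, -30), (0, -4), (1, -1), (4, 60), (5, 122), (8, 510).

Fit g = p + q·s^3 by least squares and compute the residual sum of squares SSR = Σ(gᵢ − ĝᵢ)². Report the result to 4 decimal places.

SSR = 3.0245

XᵀX·[p, q]ᵀ = Xᵀg reads: 6·p + 675·q = 657;  675·p + 282595·q = 281019.
(Σ1 = 6, Σs^3 = 675, Σs^3·s^3 = 282595, Σg = 657, Σs^3·g = 281019.)
Determinant 6·282595 − 675² = 1239945.
p = (657·282595 − 675·281019)/1239945 = -268194/82663; q = (6·281019 − 675·657)/1239945 = 414213/413315.
Residuals: 125271/413315, -62458/82663, 513442/413315, -369762/413315, -2245/82663, 54564/413315; SSR = 1250058/413315.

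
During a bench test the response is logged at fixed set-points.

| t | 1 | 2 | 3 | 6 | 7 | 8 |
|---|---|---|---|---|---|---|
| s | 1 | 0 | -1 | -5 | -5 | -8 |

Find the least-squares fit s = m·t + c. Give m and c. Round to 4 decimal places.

m = -1.2048, c = 2.4217

Compute the Gram sums: Σt·t = 163, Σt = 27, Σ1 = 6.
Moment sums: Σt·s = -131, Σs = -18.
Normal equations: [[163, 27]; [27, 6]]·[m, c]ᵀ = [-131, -18]ᵀ.
det = 163·6 − 27² = 249.
m = ((-131)·6 − 27·(-18))/249 = -100/83; c = (163·(-18) − 27·(-131))/249 = 201/83.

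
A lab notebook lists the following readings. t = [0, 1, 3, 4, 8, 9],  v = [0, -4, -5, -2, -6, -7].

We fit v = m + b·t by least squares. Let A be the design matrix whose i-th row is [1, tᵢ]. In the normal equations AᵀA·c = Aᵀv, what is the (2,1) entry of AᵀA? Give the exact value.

Row 2 ↔ basis t, column 1 ↔ basis 1, so (AᵀA)_{2,1} = Σᵢ t = (0)·(1) + (1)·(1) + (3)·(1) + (4)·(1) + (8)·(1) + (9)·(1) = 25.

25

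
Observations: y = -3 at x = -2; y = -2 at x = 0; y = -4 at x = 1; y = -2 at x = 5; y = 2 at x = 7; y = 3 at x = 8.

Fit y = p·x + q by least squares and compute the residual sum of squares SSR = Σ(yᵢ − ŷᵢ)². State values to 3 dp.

The normal equations are: 143·p + 19·q = 30;  19·p + 6·q = -6.
det = 143·6 − 19² = 497.
p = (30·6 − 19·(-6))/497 = 42/71; q = (143·(-6) − 19·30)/497 = -204/71.
Residuals: 75/71, 62/71, -122/71, -148/71, 52/71, 81/71; SSR = 782/71.

SSR = 11.014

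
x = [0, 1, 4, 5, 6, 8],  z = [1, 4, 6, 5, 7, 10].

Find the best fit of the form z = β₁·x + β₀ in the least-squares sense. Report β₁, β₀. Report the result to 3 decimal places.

Setting ∂/∂β₁ … = 0 gives: 142·β₁ + 24·β₀ = 175;  24·β₁ + 6·β₀ = 33.
(Σx·x = 142, Σx = 24, Σ1 = 6, Σx·z = 175, Σz = 33.)
Δ = 142·6 − 24² = 276.
β₁ = (175·6 − 24·33)/276 = 43/46; β₀ = (142·33 − 24·175)/276 = 81/46.

β₁ = 0.935, β₀ = 1.761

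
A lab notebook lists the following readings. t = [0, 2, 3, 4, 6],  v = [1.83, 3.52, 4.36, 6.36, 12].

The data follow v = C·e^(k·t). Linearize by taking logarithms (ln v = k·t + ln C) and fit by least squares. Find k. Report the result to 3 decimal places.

k = 0.312

Linearized form: ln v = k·t + ln C. From the 5 transformed points,
Σt = 15.0000, Σ(t)² = 65.0000, Σln v = 7.6702, Σt·ln v = 29.2439.
Equations: 65.0000·k + 15.0000·ln C = 29.2439;  15.0000·k + 5·ln C = 7.6702.
Solving (det = 100.0000): k = 0.31167, ln C = 0.59904.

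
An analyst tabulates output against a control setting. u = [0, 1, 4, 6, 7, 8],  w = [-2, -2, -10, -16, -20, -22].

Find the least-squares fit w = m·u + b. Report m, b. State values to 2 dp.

m = -2.66, b = -0.46

From the data, Σu·u = 166, Σu = 26, Σ1 = 6.
For Mᵀw: Σu·w = -454, Σw = -72.
So MᵀM·[m, b]ᵀ = Mᵀw: [[166, 26]; [26, 6]]·[m, b]ᵀ = [-454, -72]ᵀ.
det = 166·6 − 26² = 320.
m = ((-454)·6 − 26·(-72))/320 = -213/80; b = (166·(-72) − 26·(-454))/320 = -37/80.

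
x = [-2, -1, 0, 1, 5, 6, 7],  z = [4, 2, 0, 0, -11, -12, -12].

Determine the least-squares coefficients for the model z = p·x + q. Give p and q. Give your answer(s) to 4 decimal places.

Forming MᵀM = [[116, 16]; [16, 7]] and Mᵀz = [-221, -29]ᵀ gives MᵀM·[p, q]ᵀ = Mᵀz.
Δ = 116·7 − 16² = 556.
p = ((-221)·7 − 16·(-29))/556 = -1083/556; q = (116·(-29) − 16·(-221))/556 = 43/139.

p = -1.9478, q = 0.3094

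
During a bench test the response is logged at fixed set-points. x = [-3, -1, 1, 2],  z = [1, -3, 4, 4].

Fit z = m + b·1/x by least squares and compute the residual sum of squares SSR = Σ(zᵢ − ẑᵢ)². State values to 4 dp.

Compute the Gram sums: Σ1 = 4, Σ1/x = 1/6, Σ1/x·1/x = 85/36.
Moment sums: Σz = 6, Σ1/x·z = 26/3.
So AᵀA·[m, b]ᵀ = Aᵀz: [[4, 1/6]; [1/6, 85/36]]·[m, b]ᵀ = [6, 26/3]ᵀ.
det = 4·(85/36) − (1/6)² = 113/12.
m = (6·(85/36) − (1/6)·(26/3))/(113/12) = 458/339; b = (4·(26/3) − (1/6)·6)/(113/12) = 404/113.
Residuals: 95/113, -263/339, -314/339, 292/339; SSR = 986/339.

SSR = 2.9086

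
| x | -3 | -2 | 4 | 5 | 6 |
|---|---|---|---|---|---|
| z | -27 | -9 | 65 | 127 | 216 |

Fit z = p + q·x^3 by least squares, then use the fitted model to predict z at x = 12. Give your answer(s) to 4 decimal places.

ẑ = 1735.6329

Normal-equation sums: Σ1 = 5, Σx^3 = 370, Σx^3·x^3 = 67170.
Right-hand side: Σz = 372, Σx^3·z = 67492.
Normal equations: [[5, 370]; [370, 67170]]·[p, q]ᵀ = [372, 67492]ᵀ.
Determinant 5·67170 − 370² = 198950.
p = (372·67170 − 370·67492)/198950 = 304/3979; q = (5·67492 − 370·372)/198950 = 19982/19895.
At x = 12: ẑ = (304/3979)·(1) + (19982/19895)·(1728) = 34530416/19895.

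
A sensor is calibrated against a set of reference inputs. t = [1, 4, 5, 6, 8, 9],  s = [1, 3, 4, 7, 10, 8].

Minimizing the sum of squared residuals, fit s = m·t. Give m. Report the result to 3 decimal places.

m = 1.018

Forming MᵀM = [[223]] and Mᵀs = [227]ᵀ gives MᵀM·[m]ᵀ = Mᵀs.
m = 227/223 = 1.01794.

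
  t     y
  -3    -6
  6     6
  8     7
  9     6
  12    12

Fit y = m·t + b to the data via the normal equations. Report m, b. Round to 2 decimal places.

Sums needed: Σt·t = 334, Σt = 32, Σ1 = 5.
And Σt·y = 308, Σy = 25.
det = 334·5 − 32² = 646.
m = (308·5 − 32·25)/646 = 370/323; b = (334·25 − 32·308)/646 = -753/323.

m = 1.15, b = -2.33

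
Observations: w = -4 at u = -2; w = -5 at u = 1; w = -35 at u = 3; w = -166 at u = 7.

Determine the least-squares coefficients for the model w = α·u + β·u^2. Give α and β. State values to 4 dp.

α = -3.2775, β = -2.9133

Normal-equation sums: Σu·u = 63, Σu·u^2 = 363, Σu^2·u^2 = 2499.
Moment sums: Σu·w = -1264, Σu^2·w = -8470.
AᵀA·[α, β]ᵀ = Aᵀw becomes [[63, 363]; [363, 2499]]·[α, β]ᵀ = [-1264, -8470]ᵀ.
Δ = 63·2499 − 363² = 25668.
α = ((-1264)·2499 − 363·(-8470))/25668 = -14021/4278; β = (63·(-8470) − 363·(-1264))/25668 = -12463/4278.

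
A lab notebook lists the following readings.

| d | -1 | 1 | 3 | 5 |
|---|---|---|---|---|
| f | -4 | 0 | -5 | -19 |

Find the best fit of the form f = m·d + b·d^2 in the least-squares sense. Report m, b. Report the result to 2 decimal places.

XᵀX·[m, b]ᵀ = Xᵀf reads: 36·m + 152·b = -106;  152·m + 708·b = -524.
(Σd·d = 36, Σd·d^2 = 152, Σd^2·d^2 = 708, Σd·f = -106, Σd^2·f = -524.)
Determinant 36·708 − 152² = 2384.
m = ((-106)·708 − 152·(-524))/2384 = 575/298; b = (36·(-524) − 152·(-106))/2384 = -172/149.

m = 1.93, b = -1.15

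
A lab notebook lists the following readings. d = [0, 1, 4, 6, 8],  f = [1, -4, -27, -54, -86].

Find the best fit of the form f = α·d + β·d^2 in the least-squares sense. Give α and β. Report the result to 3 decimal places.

α = -3.038, β = -0.969

Compute the Gram sums: Σd·d = 117, Σd·d^2 = 793, Σd^2·d^2 = 5649.
And Σd·f = -1124, Σd^2·f = -7884.
Δ = 117·5649 − 793² = 32084.
α = ((-1124)·5649 − 793·(-7884))/32084 = -24366/8021; β = (117·(-7884) − 793·(-1124))/32084 = -598/617.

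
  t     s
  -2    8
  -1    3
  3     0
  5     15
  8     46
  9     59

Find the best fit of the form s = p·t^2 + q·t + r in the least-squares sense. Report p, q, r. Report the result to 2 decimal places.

MᵀM·[p, q, r]ᵀ = Mᵀs reads: 11380·p + 1384·q + 184·r = 8133;  1384·p + 184·q + 22·r = 955;  184·p + 22·q + 6·r = 131.
Row-reducing yields p = 132883/134556, q = -73522/33639, r = -9825/22426.

p = 0.99, q = -2.19, r = -0.44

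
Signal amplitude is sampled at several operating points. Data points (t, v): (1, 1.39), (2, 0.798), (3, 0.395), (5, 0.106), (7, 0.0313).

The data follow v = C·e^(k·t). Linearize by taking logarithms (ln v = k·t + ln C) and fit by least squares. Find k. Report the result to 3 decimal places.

k = -0.640

Taking logs, ln v = k·t + ln C, so regress ln v on t.
AᵀA = [[88.0000, 18.0000]; [18.0000, 5]], rhs = [-38.3791, -6.5337]ᵀ  (here Σt = 18.0000, Σ(t)² = 88.0000, Σln v = -6.5337, Σt·ln v = -38.3791).
Slope k = (n·Σt·ln v − Σt·Σln v)/(n·Σ(t)² − (Σt)²) = (5·-38.3791 − 18.0000·-6.5337)/116.0000 = -0.64043; ln C = (Σln v − k·Σt)/n = 0.99881.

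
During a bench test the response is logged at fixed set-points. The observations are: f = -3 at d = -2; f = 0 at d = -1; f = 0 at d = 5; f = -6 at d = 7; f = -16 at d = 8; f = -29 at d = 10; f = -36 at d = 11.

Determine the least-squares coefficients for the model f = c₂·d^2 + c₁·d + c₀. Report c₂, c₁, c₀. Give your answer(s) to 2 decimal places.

c₂ = -0.51, c₁ = 1.99, c₀ = 2.82

With design matrix A, AᵀA = [[31780, 3302, 364]; [3302, 364, 38]; [364, 38, 7]] and Aᵀf = [-8586, -850, -90]ᵀ.
Solving the 3×3 system (Gaussian elimination) gives c₂ = -79787/156723, c₁ = 873/439, c₀ = 442040/156723.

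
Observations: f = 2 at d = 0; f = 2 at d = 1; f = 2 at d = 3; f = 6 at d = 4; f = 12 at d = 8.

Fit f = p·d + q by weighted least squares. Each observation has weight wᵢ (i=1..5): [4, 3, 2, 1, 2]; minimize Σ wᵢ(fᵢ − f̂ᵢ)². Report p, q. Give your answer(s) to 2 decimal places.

The normal system MᵀWM·[p, q]ᵀ = MᵀWf is [[165, 29]; [29, 12]]·[p, q]ᵀ = [234, 48]ᵀ.
Δ = 165·12 − 29² = 1139.
p = (234·12 − 29·48)/1139 = 1416/1139; q = (165·48 − 29·234)/1139 = 1134/1139.

p = 1.24, q = 1.00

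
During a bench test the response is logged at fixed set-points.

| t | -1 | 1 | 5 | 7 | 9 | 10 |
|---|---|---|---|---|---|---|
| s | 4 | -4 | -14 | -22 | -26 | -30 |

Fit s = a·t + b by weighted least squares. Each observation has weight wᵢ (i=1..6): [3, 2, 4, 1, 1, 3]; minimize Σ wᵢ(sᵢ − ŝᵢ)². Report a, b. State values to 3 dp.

Entries of AᵀWA: Σwᵢ·t·t = 535, Σwᵢ·t = 65, Σwᵢ·1 = 14.
And Σwᵢ·t·s = -1588, Σwᵢ·s = -190.
Normal equations: [[535, 65]; [65, 14]]·[a, b]ᵀ = [-1588, -190]ᵀ.
Eliminating b: 14·(row 1) − 65·(row 2) gives 3265·a = 14·(-1588) − 65·(-190) = -9882, so a = -9882/3265.
Then b = ((-190) − 65·(-9882/3265))/14 = 314/653.

a = -3.027, b = 0.481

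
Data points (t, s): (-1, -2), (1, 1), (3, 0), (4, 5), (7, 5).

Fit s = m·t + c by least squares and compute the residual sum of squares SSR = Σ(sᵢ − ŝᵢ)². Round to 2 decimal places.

From the data, Σt·t = 76, Σt = 14, Σ1 = 5.
For Mᵀs: Σt·s = 58, Σs = 9.
So MᵀM·[m, c]ᵀ = Mᵀs: [[76, 14]; [14, 5]]·[m, c]ᵀ = [58, 9]ᵀ.
Δ = 76·5 − 14² = 184.
m = (58·5 − 14·9)/184 = 41/46; c = (76·9 − 14·58)/184 = -16/23.
Residuals: -19/46, 37/46, -91/46, 49/23, -25/46; SSR = 220/23.

SSR = 9.57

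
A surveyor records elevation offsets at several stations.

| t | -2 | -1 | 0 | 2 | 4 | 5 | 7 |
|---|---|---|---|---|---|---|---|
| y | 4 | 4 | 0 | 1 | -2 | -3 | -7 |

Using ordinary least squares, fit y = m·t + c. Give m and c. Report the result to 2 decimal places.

XᵀX·[m, c]ᵀ = Xᵀy reads: 99·m + 15·c = -82;  15·m + 7·c = -3.
(Σt·t = 99, Σt = 15, Σ1 = 7, Σt·y = -82, Σy = -3.)
Determinant 99·7 − 15² = 468.
m = ((-82)·7 − 15·(-3))/468 = -529/468; c = (99·(-3) − 15·(-82))/468 = 311/156.

m = -1.13, c = 1.99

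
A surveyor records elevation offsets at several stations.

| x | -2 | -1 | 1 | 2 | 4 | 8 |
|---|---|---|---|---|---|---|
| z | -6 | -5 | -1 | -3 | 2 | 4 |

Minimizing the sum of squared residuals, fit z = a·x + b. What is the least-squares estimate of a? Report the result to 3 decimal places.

a = 1.030

Normal-equation sums: Σx·x = 90, Σx = 12, Σ1 = 6.
For Mᵀz: Σx·z = 50, Σz = -9.
So MᵀM·[a, b]ᵀ = Mᵀz: [[90, 12]; [12, 6]]·[a, b]ᵀ = [50, -9]ᵀ.
det = 90·6 − 12² = 396.
a = (50·6 − 12·(-9))/396 = 34/33; b = (90·(-9) − 12·50)/396 = -235/66.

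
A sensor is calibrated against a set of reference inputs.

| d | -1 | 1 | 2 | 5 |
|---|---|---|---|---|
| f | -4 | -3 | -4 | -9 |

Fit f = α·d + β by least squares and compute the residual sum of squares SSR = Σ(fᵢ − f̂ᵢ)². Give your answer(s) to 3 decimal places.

Normal-equation sums: Σd·d = 31, Σd = 7, Σ1 = 4.
Moment sums: Σd·f = -52, Σf = -20.
Normal equations: [[31, 7]; [7, 4]]·[α, β]ᵀ = [-52, -20]ᵀ.
Δ = 31·4 − 7² = 75.
α = ((-52)·4 − 7·(-20))/75 = -68/75; β = (31·(-20) − 7·(-52))/75 = -256/75.
Residuals: -112/75, 33/25, 92/75, -79/75; SSR = 494/75.

SSR = 6.587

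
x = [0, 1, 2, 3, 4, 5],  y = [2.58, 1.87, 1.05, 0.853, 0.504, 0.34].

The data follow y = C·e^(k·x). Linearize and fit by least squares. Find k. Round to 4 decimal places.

Let Y = ln y. Fitting Y = k·x + ln C by least squares:
Σx = 15.0000, Σ(x)² = 55.0000, Σln y = -0.3005, Σx·ln y = -7.8882.
Equations: 55.0000·k + 15.0000·ln C = -7.8882;  15.0000·k + 6·ln C = -0.3005.
Slope k = (n·Σx·ln y − Σx·Σln y)/(n·Σ(x)² − (Σx)²) = (6·-7.8882 − 15.0000·-0.3005)/105.0000 = -0.40783; ln C = (Σln y − k·Σx)/n = 0.96950.

k = -0.4078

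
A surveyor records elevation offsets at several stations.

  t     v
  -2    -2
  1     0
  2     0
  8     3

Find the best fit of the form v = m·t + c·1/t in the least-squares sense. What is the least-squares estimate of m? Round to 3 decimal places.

Sums needed: Σt·t = 73, Σt·1/t = 4, Σ1/t·1/t = 97/64.
For Xᵀv: Σt·v = 28, Σ1/t·v = 11/8.
Eliminating c: (97/64)·(row 1) − 4·(row 2) gives (6057/64)·m = (97/64)·28 − 4·(11/8) = 591/16, so m = 788/2019.
Then c = ((11/8) − 4·(788/2019))/(97/64) = -248/2019.

m = 0.390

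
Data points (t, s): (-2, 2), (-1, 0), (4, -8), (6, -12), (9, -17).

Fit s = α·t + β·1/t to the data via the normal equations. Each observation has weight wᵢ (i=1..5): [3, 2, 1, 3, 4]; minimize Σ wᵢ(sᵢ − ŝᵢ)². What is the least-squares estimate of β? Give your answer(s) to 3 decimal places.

β = 2.319

From the data, Σwᵢ·t·t = 462, Σwᵢ·t·1/t = 13, Σwᵢ·1/t·1/t = 3817/1296.
And Σwᵢ·t·s = -872, Σwᵢ·1/t·s = -167/9.
Normal equations: [[462, 13]; [13, 3817/1296]]·[α, β]ᵀ = [-872, -167/9]ᵀ.
Δ = 462·(3817/1296) − 13² = 257405/216.
α = ((-872)·(3817/1296) − 13·(-167/9))/(257405/216) = -301580/154443; β = (462·(-167/9) − 13·(-872))/(257405/216) = 119376/51481.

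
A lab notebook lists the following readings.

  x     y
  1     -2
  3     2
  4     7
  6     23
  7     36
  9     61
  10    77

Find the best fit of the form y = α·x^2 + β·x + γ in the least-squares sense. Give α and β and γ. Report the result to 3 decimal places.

Forming AᵀA = [[20596, 2380, 292]; [2380, 292, 40]; [292, 40, 7]] and Aᵀy = [15361, 1741, 204]ᵀ gives AᵀA·[α, β, γ]ᵀ = Aᵀy.
Row-reducing yields α = 2459/2688, β = -1067/896, γ = -1487/672.

α = 0.915, β = -1.191, γ = -2.213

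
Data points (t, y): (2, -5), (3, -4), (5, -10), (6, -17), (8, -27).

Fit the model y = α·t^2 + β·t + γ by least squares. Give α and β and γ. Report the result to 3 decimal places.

Compute the Gram sums: Σt^2·t^2 = 6114, Σt^2·t = 888, Σt^2 = 138, Σt·t = 138, Σt = 24, Σ1 = 5.
And Σt^2·y = -2646, Σt·y = -390, Σy = -63.
So MᵀM·[α, β, γ]ᵀ = Mᵀy: [[6114, 888, 138]; [888, 138, 24]; [138, 24, 5]]·[α, β, γ]ᵀ = [-2646, -390, -63]ᵀ.
Solving the 3×3 system (Gaussian elimination) gives α = -128/231, β = 379/231, γ = -57/11.

α = -0.554, β = 1.641, γ = -5.182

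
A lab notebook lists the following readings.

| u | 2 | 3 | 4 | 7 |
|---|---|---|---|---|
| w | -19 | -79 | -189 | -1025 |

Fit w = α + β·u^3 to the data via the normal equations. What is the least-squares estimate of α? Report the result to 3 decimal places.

α = 3.334

Sums needed: Σ1 = 4, Σu^3 = 442, Σu^3·u^3 = 122538.
For Mᵀw: Σw = -1312, Σu^3·w = -365956.
So MᵀM·[α, β]ᵀ = Mᵀw: [[4, 442]; [442, 122538]]·[α, β]ᵀ = [-1312, -365956]ᵀ.
Determinant 4·122538 − 442² = 294788.
α = ((-1312)·122538 − 442·(-365956))/294788 = 18898/5669; β = (4·(-365956) − 442·(-1312))/294788 = -220980/73697.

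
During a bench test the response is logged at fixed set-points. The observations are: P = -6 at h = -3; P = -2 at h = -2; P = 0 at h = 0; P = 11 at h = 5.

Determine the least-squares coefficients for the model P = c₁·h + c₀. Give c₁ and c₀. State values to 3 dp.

c₁ = 2.026, c₀ = 0.750

The normal system XᵀX·[c₁, c₀]ᵀ = XᵀP is [[38, 0]; [0, 4]]·[c₁, c₀]ᵀ = [77, 3]ᵀ.
det = 38·4 − 0² = 152.
c₁ = (77·4 − 0·3)/152 = 77/38; c₀ = (38·3 − 0·77)/152 = 3/4.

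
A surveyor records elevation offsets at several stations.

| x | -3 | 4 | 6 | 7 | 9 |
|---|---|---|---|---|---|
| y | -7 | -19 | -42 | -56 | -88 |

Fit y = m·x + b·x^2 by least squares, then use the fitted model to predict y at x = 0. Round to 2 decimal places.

ŷ = 0.00

The normal equations are: 191·m + 1325·b = -1491;  1325·m + 10595·b = -11751.
(Σx·x = 191, Σx·x^2 = 1325, Σx^2·x^2 = 10595, Σx·y = -1491, Σx^2·y = -11751.)
det = 191·10595 − 1325² = 268020.
m = ((-1491)·10595 − 1325·(-11751))/268020 = -2523/2978; b = (191·(-11751) − 1325·(-1491))/268020 = -14937/14890.
At x = 0: ŷ = (-2523/2978)·(0) + (-14937/14890)·(0) = 0.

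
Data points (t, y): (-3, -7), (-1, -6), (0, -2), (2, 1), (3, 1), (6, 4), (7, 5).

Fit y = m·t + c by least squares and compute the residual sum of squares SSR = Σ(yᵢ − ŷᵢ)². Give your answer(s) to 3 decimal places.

Compute the Gram sums: Σt·t = 108, Σt = 14, Σ1 = 7.
Moment sums: Σt·y = 91, Σy = -4.
Normal equations: [[108, 14]; [14, 7]]·[m, c]ᵀ = [91, -4]ᵀ.
Eliminating c: 7·(row 1) − 14·(row 2) gives 560·m = 7·91 − 14·(-4) = 693, so m = 99/80.
Then c = ((-4) − 14·(99/80))/7 = -853/280.
Residuals: -27/112, -961/560, 293/280, 11/7, 187/560, -53/140, -69/112; SSR = 4033/560.

SSR = 7.202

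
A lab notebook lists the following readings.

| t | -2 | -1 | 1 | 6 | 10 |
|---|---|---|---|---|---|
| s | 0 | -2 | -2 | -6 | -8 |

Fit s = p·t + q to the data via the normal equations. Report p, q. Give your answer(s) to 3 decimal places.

p = -0.638, q = -1.813

From the data, Σt·t = 142, Σt = 14, Σ1 = 5.
And Σt·s = -116, Σs = -18.
Normal equations: [[142, 14]; [14, 5]]·[p, q]ᵀ = [-116, -18]ᵀ.
Determinant 142·5 − 14² = 514.
p = ((-116)·5 − 14·(-18))/514 = -164/257; q = (142·(-18) − 14·(-116))/514 = -466/257.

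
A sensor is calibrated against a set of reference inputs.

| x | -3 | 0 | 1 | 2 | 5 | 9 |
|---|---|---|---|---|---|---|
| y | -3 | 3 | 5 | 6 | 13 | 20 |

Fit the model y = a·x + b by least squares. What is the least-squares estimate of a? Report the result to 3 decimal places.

With design matrix M, MᵀM = [[120, 14]; [14, 6]] and Mᵀy = [271, 44]ᵀ.
Determinant 120·6 − 14² = 524.
a = (271·6 − 14·44)/524 = 505/262; b = (120·44 − 14·271)/524 = 743/262.

a = 1.927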